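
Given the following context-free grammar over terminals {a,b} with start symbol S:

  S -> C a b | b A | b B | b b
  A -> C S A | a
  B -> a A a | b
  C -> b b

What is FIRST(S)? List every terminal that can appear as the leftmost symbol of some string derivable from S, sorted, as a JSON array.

FIRST sets, iterate to fixpoint:
round 1:
  A via A→a: +{a}
  B via B→a A a: +{a}
  B via B→b: +{b}
  C via C→b b: +{b}
  S via S→C a b: +{b}
  S: {b}  A: {a}  B: {a,b}  C: {b}
round 2:
  A via A→C S A: +{b}
  S: {b}  A: {a,b}  B: {a,b}  C: {b}
round 3: — fixpoint
  S: {b}  A: {a,b}  B: {a,b}  C: {b}

FIRST(S) = ["b"]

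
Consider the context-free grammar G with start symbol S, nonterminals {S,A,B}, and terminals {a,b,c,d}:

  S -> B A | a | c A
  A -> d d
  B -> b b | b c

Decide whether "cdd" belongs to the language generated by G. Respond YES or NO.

Convert to CNF:
  S -> B A | T2 A | a
  A -> T0 T0
  B -> T1 T1 | T1 T2
  T0 -> d
  T1 -> b
  T2 -> c

CYK table (by increasing span):
  T[0,0] 'c' = {T2}  orig:{}
  T[1,1] 'd' = {T0}  orig:{}
  T[2,2] 'd' = {T0}  orig:{}
  T[0,1] 'cd' = ∅
  T[1,2] 'dd' = {A}
  T[0,2] 'cdd' = {S}

S ∈ T[0,2] ⇒ YES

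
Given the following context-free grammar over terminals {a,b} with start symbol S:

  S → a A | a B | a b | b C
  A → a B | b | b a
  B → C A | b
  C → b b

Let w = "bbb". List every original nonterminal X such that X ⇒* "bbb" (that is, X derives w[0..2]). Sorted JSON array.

CNF form of G:
  S -> T0 A | T0 B | T0 T1 | T1 C
  A -> T0 B | T1 T0 | b
  B -> C A | b
  C -> T1 T1
  T0 -> a
  T1 -> b

CYK table (by increasing span), restricted to cells inside w[0..2]:
  T[0,0] 'b' = {A,B,T1}  orig:{A,B}
  T[1,1] 'b' = {A,B,T1}  orig:{A,B}
  T[2,2] 'b' = {A,B,T1}  orig:{A,B}
  T[0,1] 'bb' = {C}
  T[1,2] 'bb' = {C}
  T[0,2] 'bbb' = {B,S}

Original NTs in T[0,2] deriving "bbb": ["B", "S"]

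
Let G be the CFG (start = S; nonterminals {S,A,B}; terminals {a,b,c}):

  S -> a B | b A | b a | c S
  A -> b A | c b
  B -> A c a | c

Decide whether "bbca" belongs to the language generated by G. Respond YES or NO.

CNF form of G:
  S -> T0 A | T0 T2 | T1 S | T2 B
  A -> T0 A | T1 T0
  B -> A X3 | c
  T0 -> b
  T1 -> c
  T2 -> a
  X3 -> T1 T2

CYK table (by increasing span):
  [0..0]={T0}  "b"  orig:{}
  [1..1]={T0}  "b"  orig:{}
  [2..2]={B,T1}  "c"  orig:{B}
  [3..3]={T2}  "a"  orig:{}
  [0..1]=∅  "bb"
  [1..2]=∅  "bc"
  [2..3]={X3}  "ca"  orig:{}
  [0..2]=∅  "bbc"
  [1..3]=∅  "bca"
  [0..3]=∅  "bbca"

S ∉ T[0,3] ⇒ NO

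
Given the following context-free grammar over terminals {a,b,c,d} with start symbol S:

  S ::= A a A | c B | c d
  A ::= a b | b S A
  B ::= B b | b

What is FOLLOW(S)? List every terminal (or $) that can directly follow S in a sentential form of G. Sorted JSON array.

FIRST iteration:
round 1:
  A via A→a b: +{a}
  A via A→b S A: +{b}
  B via B→b: +{b}
  S via S→A a A: +{a,b}
  S via S→c B: +{c}
  FIRST(S)={a,b,c}  FIRST(A)={a,b}  FIRST(B)={b}
round 2: (no change)
  FIRST(S)={a,b,c}  FIRST(A)={a,b}  FIRST(B)={b}

FOLLOW sets:
seed FOLLOW(S) with $
iter 1:
  A→b S A: FOLLOW(S) ⊇ FIRST(A) = {a,b}; new: +{a,b}
  B→B b: FOLLOW(B) ⊇ FIRST(b) = {b}; new: +{b}
  S→A a A: FOLLOW(A) ⊇ FIRST(a) = {a}; new: +{a}
  S→A a A: FOLLOW(A) ⊇ FOLLOW(S) ⊇ {$,a,b}; new: +{$,b}
  S→c B: FOLLOW(B) ⊇ FOLLOW(S) ⊇ {$,a,b}; new: +{$,a}
  FOLLOW[S]={$,a,b}  FOLLOW[A]={$,a,b}  FOLLOW[B]={$,a,b}
iter 2: done
  FOLLOW[S]={$,a,b}  FOLLOW[A]={$,a,b}  FOLLOW[B]={$,a,b}

FOLLOW(S) = ["$", "a", "b"]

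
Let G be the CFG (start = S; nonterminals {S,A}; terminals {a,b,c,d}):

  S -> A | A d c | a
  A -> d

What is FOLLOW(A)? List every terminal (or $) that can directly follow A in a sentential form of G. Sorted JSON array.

Compute FIRST by fixpoint:
iter 1:
  A via A→d: +{d}
  S via S→A: +{d}
  S via S→a: +{a}
  S: {a,d}  A: {d}
iter 2: — fixpoint
  S: {a,d}  A: {d}

Compute FOLLOW by fixpoint:
seed FOLLOW(S) with $
round 1:
  S→A: FOLLOW(A) ⊇ FOLLOW(S) ⊇ {$}; new: +{$}
  S→A d c: FOLLOW(A) ⊇ FIRST(d) = {d}; new: +{d}
  FOLLOW(S)={$}  FOLLOW(A)={$,d}
round 2: (stable)
  FOLLOW(S)={$}  FOLLOW(A)={$,d}

FOLLOW(A) = ["$", "d"]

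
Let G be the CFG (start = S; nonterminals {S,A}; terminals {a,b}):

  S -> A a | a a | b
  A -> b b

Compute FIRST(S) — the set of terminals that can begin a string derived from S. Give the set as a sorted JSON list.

FIRST sets, iterate to fixpoint:
[1]
  A via A→b b: +{b}
  S via S→A a: +{b}
  S via S→a a: +{a}
  FIRST[S]={a,b}  FIRST[A]={b}
[2] done
  FIRST[S]={a,b}  FIRST[A]={b}

FIRST(S) = ["a", "b"]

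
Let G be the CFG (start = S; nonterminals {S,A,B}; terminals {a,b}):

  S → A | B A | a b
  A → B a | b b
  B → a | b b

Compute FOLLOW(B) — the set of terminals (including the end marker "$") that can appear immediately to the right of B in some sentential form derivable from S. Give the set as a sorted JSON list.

FIRST iteration:
[1]
  A via A→b b: +{b}
  B via B→a: +{a}
  B via B→b b: +{b}
  S via S→A: +{b}
  S via S→B A: +{a}
  FIRST(S)={a,b}  FIRST(A)={b}  FIRST(B)={a,b}
[2]
  A via A→B a: +{a}
  FIRST(S)={a,b}  FIRST(A)={a,b}  FIRST(B)={a,b}
[3] done
  FIRST(S)={a,b}  FIRST(A)={a,b}  FIRST(B)={a,b}

FOLLOW iteration:
seed FOLLOW(S) with $
iter 1:
  A→B a: FOLLOW(B) ⊇ FIRST(a) = {a}; new: +{a}
  S→A: FOLLOW(A) ⊇ FOLLOW(S) ⊇ {$}; new: +{$}
  S→B A: FOLLOW(B) ⊇ FIRST(A) = {a,b}; new: +{b}
  FOLLOW(S)={$}  FOLLOW(A)={$}  FOLLOW(B)={a,b}
iter 2: — fixpoint
  FOLLOW(S)={$}  FOLLOW(A)={$}  FOLLOW(B)={a,b}

FOLLOW(B) = ["a", "b"]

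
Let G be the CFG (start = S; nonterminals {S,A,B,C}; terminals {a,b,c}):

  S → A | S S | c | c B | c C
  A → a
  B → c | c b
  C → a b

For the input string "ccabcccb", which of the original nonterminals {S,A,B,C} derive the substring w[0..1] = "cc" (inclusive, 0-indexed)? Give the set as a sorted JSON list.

Convert to CNF:
  S -> S S | T0 B | T0 C | a | c
  A -> a
  B -> T0 T1 | c
  C -> T2 T1
  T0 -> c
  T1 -> b
  T2 -> a

CYK table (by increasing span) — only the sub-triangle for w[0..1]:
  T[0,0] 'c' = {B,S,T0}  orig:{B,S}
  T[1,1] 'c' = {B,S,T0}  orig:{B,S}
  T[0,1] 'cc' = {S}

Original NTs in T[0,1] deriving "cc": ["S"]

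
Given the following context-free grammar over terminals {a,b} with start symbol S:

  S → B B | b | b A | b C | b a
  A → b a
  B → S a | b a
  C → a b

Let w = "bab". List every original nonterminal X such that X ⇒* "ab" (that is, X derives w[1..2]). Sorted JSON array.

CNF form of G:
  S -> B B | T0 A | T0 C | T0 T1 | b
  A -> T0 T1
  B -> S T1 | T0 T1
  C -> T1 T0
  T0 -> b
  T1 -> a

CYK table (by increasing span) (cells [i..j] with 1 ≤ i ≤ j ≤ 2 only):
  cell(1,1) a: {T1}  orig:{}
  cell(2,2) b: {S,T0}  orig:{S}
  cell(1,2) ab: {C}

Original NTs in T[1,2] deriving "ab": ["C"]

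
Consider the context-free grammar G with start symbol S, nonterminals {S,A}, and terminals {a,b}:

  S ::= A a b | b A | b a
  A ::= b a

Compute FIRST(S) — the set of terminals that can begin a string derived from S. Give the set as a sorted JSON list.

Compute FIRST by fixpoint:
[1]
  A via A→b a: +{b}
  S via S→A a b: +{b}
  FIRST(S)={b}  FIRST(A)={b}
[2] done
  FIRST(S)={b}  FIRST(A)={b}

FIRST(S) = ["b"]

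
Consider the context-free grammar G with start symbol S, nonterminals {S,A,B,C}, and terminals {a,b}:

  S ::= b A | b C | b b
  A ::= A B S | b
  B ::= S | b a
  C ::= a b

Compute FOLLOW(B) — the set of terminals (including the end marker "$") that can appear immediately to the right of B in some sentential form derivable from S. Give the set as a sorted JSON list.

FIRST sets, iterate to fixpoint:
pass 1:
  A via A→b: +{b}
  B via B→b a: +{b}
  C via C→a b: +{a}
  S via S→b A: +{b}
  FIRST(S)={b}  FIRST(A)={b}  FIRST(B)={b}  FIRST(C)={a}
pass 2: done
  FIRST(S)={b}  FIRST(A)={b}  FIRST(B)={b}  FIRST(C)={a}

Compute FOLLOW by fixpoint:
initialize: $ ∈ FOLLOW(S)
iter 1:
  A→A B S: FOLLOW(A) ⊇ FIRST(B) = {b}; new: +{b}
  A→A B S: FOLLOW(B) ⊇ FIRST(S) = {b}; new: +{b}
  A→A B S: FOLLOW(S) ⊇ FOLLOW(A) ⊇ {b}; new: +{b}
  S→b A: FOLLOW(A) ⊇ FOLLOW(S) ⊇ {$,b}; new: +{$}
  S→b C: FOLLOW(C) ⊇ FOLLOW(S) ⊇ {$,b}; new: +{$,b}
  FOLLOW[S]={$,b}  FOLLOW[A]={$,b}  FOLLOW[B]={b}  FOLLOW[C]={$,b}
iter 2: (no change)
  FOLLOW[S]={$,b}  FOLLOW[A]={$,b}  FOLLOW[B]={b}  FOLLOW[C]={$,b}

FOLLOW(B) = ["b"]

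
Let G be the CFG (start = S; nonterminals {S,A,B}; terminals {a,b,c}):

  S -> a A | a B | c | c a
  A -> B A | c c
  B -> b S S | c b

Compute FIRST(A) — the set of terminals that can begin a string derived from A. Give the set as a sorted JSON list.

FIRST iteration:
iter 1:
  A via A→c c: +{c}
  B via B→b S S: +{b}
  B via B→c b: +{c}
  S via S→a A: +{a}
  S via S→c: +{c}
  S: {a,c}  A: {c}  B: {b,c}
iter 2:
  A via A→B A: +{b}
  S: {a,c}  A: {b,c}  B: {b,c}
iter 3: — fixpoint
  S: {a,c}  A: {b,c}  B: {b,c}

FIRST(A) = ["b", "c"]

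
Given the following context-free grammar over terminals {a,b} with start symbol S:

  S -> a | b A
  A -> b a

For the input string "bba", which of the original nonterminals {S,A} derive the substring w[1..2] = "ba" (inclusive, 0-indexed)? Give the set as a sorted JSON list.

Convert to CNF:
  S -> T0 A | a
  A -> T0 T1
  T0 -> b
  T1 -> a

CYK table (by increasing span), restricted to cells inside w[1..2]:
  [1..1]={T0}  "b"  orig:{}
  [2..2]={S,T1}  "a"  orig:{S}
  [1..2]={A}  "ba"

Original NTs in T[1,2] deriving "ba": ["A"]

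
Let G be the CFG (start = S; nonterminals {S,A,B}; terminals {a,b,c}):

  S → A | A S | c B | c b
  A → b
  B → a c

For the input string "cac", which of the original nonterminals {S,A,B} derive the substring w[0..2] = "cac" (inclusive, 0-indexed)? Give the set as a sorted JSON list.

CNF form of G:
  S -> A S | T1 B | T1 T2 | b
  A -> b
  B -> T0 T1
  T0 -> a
  T1 -> c
  T2 -> b

CYK table (by increasing span) — only the sub-triangle for w[0..2]:
  cell(0,0) c: {T1}  orig:{}
  cell(1,1) a: {T0}  orig:{}
  cell(2,2) c: {T1}  orig:{}
  cell(0,1) ca: ∅
  cell(1,2) ac: {B}
  cell(0,2) cac: {S}

Original NTs in T[0,2] deriving "cac": ["S"]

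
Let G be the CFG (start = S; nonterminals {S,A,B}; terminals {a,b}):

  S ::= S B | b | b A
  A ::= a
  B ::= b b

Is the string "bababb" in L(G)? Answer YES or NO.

CNF form of G:
  S -> S B | T0 A | b
  A -> a
  B -> T0 T0
  T0 -> b

CYK fill:
  [0..0]={S,T0}  "b"  orig:{S}
  [1..1]={A}  "a"
  [2..2]={S,T0}  "b"  orig:{S}
  [3..3]={A}  "a"
  [4..4]={S,T0}  "b"  orig:{S}
  [5..5]={S,T0}  "b"  orig:{S}
  [0..1]={S}  "ba"
  [1..2]=∅  "ab"
  [2..3]={S}  "ba"
  [3..4]=∅  "ab"
  [4..5]={B}  "bb"
  [0..2]=∅  "bab"
  [1..3]=∅  "aba"
  [2..4]=∅  "bab"
  [3..5]=∅  "abb"
  [0..3]=∅  "baba"
  [1..4]=∅  "abab"
  [2..5]={S}  "babb"
  [0..4]=∅  "babab"
  [1..5]=∅  "ababb"
  [0..5]=∅  "bababb"

S ∉ T[0,5] ⇒ NO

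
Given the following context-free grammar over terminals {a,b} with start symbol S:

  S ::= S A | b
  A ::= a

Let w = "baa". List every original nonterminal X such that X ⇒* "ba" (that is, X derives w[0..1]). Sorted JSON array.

Convert to CNF:
  S -> S A | b
  A -> a

CYK table (by increasing span) — only the sub-triangle for w[0..1]:
  cell(0,0) b: {S}
  cell(1,1) a: {A}
  cell(0,1) ba: {S}

Original NTs in T[0,1] deriving "ba": ["S"]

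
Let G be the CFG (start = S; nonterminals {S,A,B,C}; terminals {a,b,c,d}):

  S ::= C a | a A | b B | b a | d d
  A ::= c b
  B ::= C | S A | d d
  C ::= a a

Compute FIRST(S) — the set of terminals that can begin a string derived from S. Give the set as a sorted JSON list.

Compute FIRST by fixpoint:
round 1:
  A via A→c b: +{c}
  B via B→d d: +{d}
  C via C→a a: +{a}
  S via S→C a: +{a}
  S via S→b B: +{b}
  S via S→d d: +{d}
  FIRST[S]={a,b,d}  FIRST[A]={c}  FIRST[B]={d}  FIRST[C]={a}
round 2:
  B via B→C: +{a}
  B via B→S A: +{b}
  FIRST[S]={a,b,d}  FIRST[A]={c}  FIRST[B]={a,b,d}  FIRST[C]={a}
round 3: (no change)
  FIRST[S]={a,b,d}  FIRST[A]={c}  FIRST[B]={a,b,d}  FIRST[C]={a}

FIRST(S) = ["a", "b", "d"]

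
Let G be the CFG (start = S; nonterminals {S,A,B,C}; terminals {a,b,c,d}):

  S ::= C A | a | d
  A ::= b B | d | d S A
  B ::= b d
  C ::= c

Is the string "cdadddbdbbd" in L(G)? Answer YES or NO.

Convert to CNF:
  S -> C A | a | d
  A -> T0 B | T1 X2 | d
  B -> T0 T1
  C -> c
  T0 -> b
  T1 -> d
  X2 -> S A

CYK fill:
  [0..0]={C}  "c"
  [1..1]={A,S,T1}  "d"  orig:{A,S}
  [2..2]={S}  "a"
  [3..3]={A,S,T1}  "d"  orig:{A,S}
  [4..4]={A,S,T1}  "d"  orig:{A,S}
  [5..5]={A,S,T1}  "d"  orig:{A,S}
  [6..6]={T0}  "b"  orig:{}
  [7..7]={A,S,T1}  "d"  orig:{A,S}
  [8..8]={T0}  "b"  orig:{}
  [9..9]={T0}  "b"  orig:{}
  [10..10]={A,S,T1}  "d"  orig:{A,S}
  [0..1]={S}  "cd"
  [1..2]=∅  "da"
  [2..3]={X2}  "ad"  orig:{}
  [3..4]={X2}  "dd"  orig:{}
  [4..5]={X2}  "dd"  orig:{}
  [5..6]=∅  "db"
  [6..7]={B}  "bd"
  [7..8]=∅  "db"
  [8..9]=∅  "bb"
  [9..10]={B}  "bd"
  [0..2]=∅  "cda"
  [1..3]={A}  "dad"
  [2..4]=∅  "add"
  [3..5]={A}  "ddd"
  [4..6]=∅  "ddb"
  [5..7]=∅  "dbd"
  [6..8]=∅  "bdb"
  [7..9]=∅  "dbb"
  [8..10]={A}  "bbd"
  [0..3]={S}  "cdad"
  [1..4]=∅  "dadd"
  [2..5]={X2}  "addd"  orig:{}
  [3..6]=∅  "dddb"
  [4..7]=∅  "ddbd"
  [5..8]=∅  "dbdb"
  [6..9]=∅  "bdbb"
  [7..10]={X2}  "dbbd"  orig:{}
  [0..4]={X2}  "cdadd"  orig:{}
  [1..5]={A}  "daddd"
  [2..6]=∅  "adddb"
  [3..7]=∅  "dddbd"
  [4..8]=∅  "ddbdb"
  [5..9]=∅  "dbdbb"
  [6..10]=∅  "bdbbd"
  [0..5]={S}  "cdaddd"
  [1..6]=∅  "dadddb"
  [2..7]=∅  "adddbd"
  [3..8]=∅  "dddbdb"
  [4..9]=∅  "ddbdbb"
  [5..10]=∅  "dbdbbd"
  [0..6]=∅  "cdadddb"
  [1..7]=∅  "dadddbd"
  [2..8]=∅  "adddbdb"
  [3..9]=∅  "dddbdbb"
  [4..10]=∅  "ddbdbbd"
  [0..7]=∅  "cdadddbd"
  [1..8]=∅  "dadddbdb"
  [2..9]=∅  "adddbdbb"
  [3..10]=∅  "dddbdbbd"
  [0..8]=∅  "cdadddbdb"
  [1..9]=∅  "dadddbdbb"
  [2..10]=∅  "adddbdbbd"
  [0..9]=∅  "cdadddbdbb"
  [1..10]=∅  "dadddbdbbd"
  [0..10]=∅  "cdadddbdbbd"

S ∉ T[0,10] ⇒ NO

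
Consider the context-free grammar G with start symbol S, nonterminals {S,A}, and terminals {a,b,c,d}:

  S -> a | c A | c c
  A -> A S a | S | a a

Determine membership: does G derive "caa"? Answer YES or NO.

CNF form of G:
  S -> T1 A | T1 T1 | a
  A -> A X2 | T0 T0 | T1 A | T1 T1 | a
  T0 -> a
  T1 -> c
  X2 -> S T0

CYK fill:
  [0..0]={T1}  "c"  orig:{}
  [1..1]={A,S,T0}  "a"  orig:{A,S}
  [2..2]={A,S,T0}  "a"  orig:{A,S}
  [0..1]={A,S}  "ca"
  [1..2]={A,X2}  "aa"  orig:{A}
  [0..2]={A,S,X2}  "caa"  orig:{A,S}

S ∈ T[0,2] ⇒ YES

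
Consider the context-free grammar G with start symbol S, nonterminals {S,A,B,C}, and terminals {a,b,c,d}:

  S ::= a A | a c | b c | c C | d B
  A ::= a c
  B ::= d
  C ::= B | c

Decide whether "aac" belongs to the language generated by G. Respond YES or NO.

Convert to CNF:
  S -> T0 A | T0 T1 | T1 C | T2 T1 | T3 B
  A -> T0 T1
  B -> d
  C -> c | d
  T0 -> a
  T1 -> c
  T2 -> b
  T3 -> d

CYK fill:
  cell(0,0) a: {T0}  orig:{}
  cell(1,1) a: {T0}  orig:{}
  cell(2,2) c: {C,T1}  orig:{C}
  cell(0,1) aa: ∅
  cell(1,2) ac: {A,S}
  cell(0,2) aac: {S}

S ∈ T[0,2] ⇒ YES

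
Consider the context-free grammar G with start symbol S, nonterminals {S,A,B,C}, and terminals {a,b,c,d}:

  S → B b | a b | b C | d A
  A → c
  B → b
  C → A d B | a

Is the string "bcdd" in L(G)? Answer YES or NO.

CNF form of G:
  S -> B T1 | T0 A | T1 C | T2 T1
  A -> c
  B -> b
  C -> A X3 | a
  T0 -> d
  T1 -> b
  T2 -> a
  X3 -> T0 B

CYK table (by increasing span):
  T[0,0] 'b' = {B,T1}  orig:{B}
  T[1,1] 'c' = {A}
  T[2,2] 'd' = {T0}  orig:{}
  T[3,3] 'd' = {T0}  orig:{}
  T[0,1] 'bc' = ∅
  T[1,2] 'cd' = ∅
  T[2,3] 'dd' = ∅
  T[0,2] 'bcd' = ∅
  T[1,3] 'cdd' = ∅
  T[0,3] 'bcdd' = ∅

S ∉ T[0,3] ⇒ NO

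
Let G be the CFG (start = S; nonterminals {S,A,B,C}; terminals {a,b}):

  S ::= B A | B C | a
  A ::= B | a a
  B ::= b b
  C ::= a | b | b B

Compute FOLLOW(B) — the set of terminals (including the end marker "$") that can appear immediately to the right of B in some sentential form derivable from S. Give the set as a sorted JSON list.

Compute FIRST by fixpoint:
iter 1:
  A via A→a a: +{a}
  B via B→b b: +{b}
  C via C→a: +{a}
  C via C→b: +{b}
  S via S→B A: +{b}
  S via S→a: +{a}
  FIRST(S)={a,b}  FIRST(A)={a}  FIRST(B)={b}  FIRST(C)={a,b}
iter 2:
  A via A→B: +{b}
  FIRST(S)={a,b}  FIRST(A)={a,b}  FIRST(B)={b}  FIRST(C)={a,b}
iter 3: (no change)
  FIRST(S)={a,b}  FIRST(A)={a,b}  FIRST(B)={b}  FIRST(C)={a,b}

Compute FOLLOW by fixpoint:
FOLLOW(S) := {$}
round 1:
  S→B A: FOLLOW(B) ⊇ FIRST(A) = {a,b}; new: +{a,b}
  S→B A: FOLLOW(A) ⊇ FOLLOW(S) ⊇ {$}; new: +{$}
  S→B C: FOLLOW(C) ⊇ FOLLOW(S) ⊇ {$}; new: +{$}
  S: {$}  A: {$}  B: {a,b}  C: {$}
round 2:
  A→B: FOLLOW(B) ⊇ FOLLOW(A) ⊇ {$}; new: +{$}
  S: {$}  A: {$}  B: {$,a,b}  C: {$}
round 3: (no change)
  S: {$}  A: {$}  B: {$,a,b}  C: {$}

FOLLOW(B) = ["$", "a", "b"]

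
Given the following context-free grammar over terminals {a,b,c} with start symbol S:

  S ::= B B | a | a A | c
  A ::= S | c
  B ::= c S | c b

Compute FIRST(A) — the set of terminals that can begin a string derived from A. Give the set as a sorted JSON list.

FIRST iteration:
round 1:
  A via A→c: +{c}
  B via B→c S: +{c}
  S via S→B B: +{c}
  S via S→a: +{a}
  S: {a,c}  A: {c}  B: {c}
round 2:
  A via A→S: +{a}
  S: {a,c}  A: {a,c}  B: {c}
round 3: (stable)
  S: {a,c}  A: {a,c}  B: {c}

FIRST(A) = ["a", "c"]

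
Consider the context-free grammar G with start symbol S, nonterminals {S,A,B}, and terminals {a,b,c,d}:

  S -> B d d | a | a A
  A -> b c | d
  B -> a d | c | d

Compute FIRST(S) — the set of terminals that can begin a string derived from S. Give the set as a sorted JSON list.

Compute FIRST by fixpoint:
[1]
  A via A→b c: +{b}
  A via A→d: +{d}
  B via B→a d: +{a}
  B via B→c: +{c}
  B via B→d: +{d}
  S via S→B d d: +{a,c,d}
  S: {a,c,d}  A: {b,d}  B: {a,c,d}
[2] (no change)
  S: {a,c,d}  A: {b,d}  B: {a,c,d}

FIRST(S) = ["a", "c", "d"]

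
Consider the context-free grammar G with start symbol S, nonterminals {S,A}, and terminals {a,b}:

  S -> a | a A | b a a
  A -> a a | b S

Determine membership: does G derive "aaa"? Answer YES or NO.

Convert to CNF:
  S -> T0 A | T1 X2 | a
  A -> T0 T0 | T1 S
  T0 -> a
  T1 -> b
  X2 -> T0 T0

CYK table (by increasing span):
  [0..0]={S,T0}  "a"  orig:{S}
  [1..1]={S,T0}  "a"  orig:{S}
  [2..2]={S,T0}  "a"  orig:{S}
  [0..1]={A,X2}  "aa"  orig:{A}
  [1..2]={A,X2}  "aa"  orig:{A}
  [0..2]={S}  "aaa"

S ∈ T[0,2] ⇒ YES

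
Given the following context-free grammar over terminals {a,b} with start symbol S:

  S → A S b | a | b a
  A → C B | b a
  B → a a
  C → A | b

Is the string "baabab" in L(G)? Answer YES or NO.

Convert to CNF:
  S -> A X2 | T0 T1 | a
  A -> C B | T0 T1
  B -> T1 T1
  C -> C B | T0 T1 | b
  T0 -> b
  T1 -> a
  X2 -> S T0

CYK fill:
  cell(0,0) b: {C,T0}  orig:{C}
  cell(1,1) a: {S,T1}  orig:{S}
  cell(2,2) a: {S,T1}  orig:{S}
  cell(3,3) b: {C,T0}  orig:{C}
  cell(4,4) a: {S,T1}  orig:{S}
  cell(5,5) b: {C,T0}  orig:{C}
  cell(0,1) ba: {A,C,S}
  cell(1,2) aa: {B}
  cell(2,3) ab: {X2}  orig:{}
  cell(3,4) ba: {A,C,S}
  cell(4,5) ab: {X2}  orig:{}
  cell(0,2) baa: {A,C}
  cell(1,3) aab: ∅
  cell(2,4) aba: ∅
  cell(3,5) bab: {X2}  orig:{}
  cell(0,3) baab: {S}
  cell(1,4) aaba: ∅
  cell(2,5) abab: ∅
  cell(0,4) baaba: ∅
  cell(1,5) aabab: ∅
  cell(0,5) baabab: {S}

S ∈ T[0,5] ⇒ YES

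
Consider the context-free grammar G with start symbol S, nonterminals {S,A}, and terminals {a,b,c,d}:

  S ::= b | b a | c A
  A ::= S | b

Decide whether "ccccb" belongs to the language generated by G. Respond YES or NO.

Convert to CNF:
  S -> T0 T1 | T2 A | b
  A -> T0 T1 | T2 A | b
  T0 -> b
  T1 -> a
  T2 -> c

CYK table (by increasing span):
  T[0,0] 'c' = {T2}  orig:{}
  T[1,1] 'c' = {T2}  orig:{}
  T[2,2] 'c' = {T2}  orig:{}
  T[3,3] 'c' = {T2}  orig:{}
  T[4,4] 'b' = {A,S,T0}  orig:{A,S}
  T[0,1] 'cc' = ∅
  T[1,2] 'cc' = ∅
  T[2,3] 'cc' = ∅
  T[3,4] 'cb' = {A,S}
  T[0,2] 'ccc' = ∅
  T[1,3] 'ccc' = ∅
  T[2,4] 'ccb' = {A,S}
  T[0,3] 'cccc' = ∅
  T[1,4] 'cccb' = {A,S}
  T[0,4] 'ccccb' = {A,S}

S ∈ T[0,4] ⇒ YES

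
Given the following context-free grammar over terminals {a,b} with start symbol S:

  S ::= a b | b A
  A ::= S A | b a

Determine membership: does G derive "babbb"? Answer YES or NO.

CNF form of G:
  S -> T0 A | T1 T0
  A -> S A | T0 T1
  T0 -> b
  T1 -> a

Fill CYK table bottom-up:
  cell(0,0) b: {T0}  orig:{}
  cell(1,1) a: {T1}  orig:{}
  cell(2,2) b: {T0}  orig:{}
  cell(3,3) b: {T0}  orig:{}
  cell(4,4) b: {T0}  orig:{}
  cell(0,1) ba: {A}
  cell(1,2) ab: {S}
  cell(2,3) bb: ∅
  cell(3,4) bb: ∅
  cell(0,2) bab: ∅
  cell(1,3) abb: ∅
  cell(2,4) bbb: ∅
  cell(0,3) babb: ∅
  cell(1,4) abbb: ∅
  cell(0,4) babbb: ∅

S ∉ T[0,4] ⇒ NO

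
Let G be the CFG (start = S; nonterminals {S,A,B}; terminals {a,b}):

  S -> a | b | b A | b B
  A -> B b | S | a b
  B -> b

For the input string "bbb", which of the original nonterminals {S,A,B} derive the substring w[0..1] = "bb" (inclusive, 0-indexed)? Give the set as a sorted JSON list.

Convert to CNF:
  S -> T0 A | T0 B | a | b
  A -> B T0 | T0 A | T0 B | T1 T0 | a | b
  B -> b
  T0 -> b
  T1 -> a

Fill CYK table bottom-up, restricted to cells inside w[0..1]:
  [0..0]={A,B,S,T0}  "b"  orig:{A,B,S}
  [1..1]={A,B,S,T0}  "b"  orig:{A,B,S}
  [0..1]={A,S}  "bb"

Original NTs in T[0,1] deriving "bb": ["A", "S"]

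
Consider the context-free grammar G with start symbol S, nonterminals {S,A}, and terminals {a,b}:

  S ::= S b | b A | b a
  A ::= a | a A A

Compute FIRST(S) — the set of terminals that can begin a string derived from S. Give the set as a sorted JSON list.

FIRST sets, iterate to fixpoint:
[1]
  A via A→a: +{a}
  S via S→b A: +{b}
  FIRST[S]={b}  FIRST[A]={a}
[2] — fixpoint
  FIRST[S]={b}  FIRST[A]={a}

FIRST(S) = ["b"]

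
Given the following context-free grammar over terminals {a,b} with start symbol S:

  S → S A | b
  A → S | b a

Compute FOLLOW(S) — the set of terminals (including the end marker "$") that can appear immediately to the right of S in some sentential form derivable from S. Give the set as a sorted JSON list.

Compute FIRST by fixpoint:
iter 1:
  A via A→b a: +{b}
  S via S→b: +{b}
  S: {b}  A: {b}
iter 2: (stable)
  S: {b}  A: {b}

FOLLOW iteration:
FOLLOW(S) := {$}
iter 1:
  S→S A: FOLLOW(S) ⊇ FIRST(A) = {b}; new: +{b}
  S→S A: FOLLOW(A) ⊇ FOLLOW(S) ⊇ {$,b}; new: +{$,b}
  FOLLOW(S)={$,b}  FOLLOW(A)={$,b}
iter 2: — fixpoint
  FOLLOW(S)={$,b}  FOLLOW(A)={$,b}

FOLLOW(S) = ["$", "b"]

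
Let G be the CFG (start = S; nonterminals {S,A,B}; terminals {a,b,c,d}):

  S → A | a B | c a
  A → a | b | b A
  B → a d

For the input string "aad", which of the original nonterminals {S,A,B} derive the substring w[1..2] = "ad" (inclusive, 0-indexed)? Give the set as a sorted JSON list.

CNF form of G:
  S -> T0 A | T1 B | T3 T1 | a | b
  A -> T0 A | a | b
  B -> T1 T2
  T0 -> b
  T1 -> a
  T2 -> d
  T3 -> c

CYK fill — only the sub-triangle for w[1..2]:
  [1..1]={A,S,T1}  "a"  orig:{A,S}
  [2..2]={T2}  "d"  orig:{}
  [1..2]={B}  "ad"

Original NTs in T[1,2] deriving "ad": ["B"]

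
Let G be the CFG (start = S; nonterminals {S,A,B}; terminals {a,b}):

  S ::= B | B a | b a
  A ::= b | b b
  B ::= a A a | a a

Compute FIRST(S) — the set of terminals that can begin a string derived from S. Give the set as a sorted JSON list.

FIRST sets, iterate to fixpoint:
round 1:
  A via A→b: +{b}
  B via B→a A a: +{a}
  S via S→B: +{a}
  S via S→b a: +{b}
  FIRST[S]={a,b}  FIRST[A]={b}  FIRST[B]={a}
round 2: (no change)
  FIRST[S]={a,b}  FIRST[A]={b}  FIRST[B]={a}

FIRST(S) = ["a", "b"]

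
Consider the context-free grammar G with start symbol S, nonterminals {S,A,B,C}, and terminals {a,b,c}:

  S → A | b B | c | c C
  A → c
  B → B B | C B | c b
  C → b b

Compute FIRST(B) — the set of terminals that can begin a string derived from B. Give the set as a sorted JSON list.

FIRST sets, iterate to fixpoint:
pass 1:
  A via A→c: +{c}
  B via B→c b: +{c}
  C via C→b b: +{b}
  S via S→A: +{c}
  S via S→b B: +{b}
  FIRST(S)={b,c}  FIRST(A)={c}  FIRST(B)={c}  FIRST(C)={b}
pass 2:
  B via B→C B: +{b}
  FIRST(S)={b,c}  FIRST(A)={c}  FIRST(B)={b,c}  FIRST(C)={b}
pass 3: done
  FIRST(S)={b,c}  FIRST(A)={c}  FIRST(B)={b,c}  FIRST(C)={b}

FIRST(B) = ["b", "c"]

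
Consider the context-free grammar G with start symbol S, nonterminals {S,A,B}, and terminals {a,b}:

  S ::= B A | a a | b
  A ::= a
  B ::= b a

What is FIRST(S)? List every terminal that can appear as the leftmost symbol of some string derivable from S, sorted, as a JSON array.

Compute FIRST by fixpoint:
iter 1:
  A via A→a: +{a}
  B via B→b a: +{b}
  S via S→B A: +{b}
  S via S→a a: +{a}
  S: {a,b}  A: {a}  B: {b}
iter 2: done
  S: {a,b}  A: {a}  B: {b}

FIRST(S) = ["a", "b"]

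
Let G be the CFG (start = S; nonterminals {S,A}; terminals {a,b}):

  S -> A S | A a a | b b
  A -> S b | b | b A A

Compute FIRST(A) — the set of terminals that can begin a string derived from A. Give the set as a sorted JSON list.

FIRST sets, iterate to fixpoint:
iter 1:
  A via A→b: +{b}
  S via S→A S: +{b}
  S: {b}  A: {b}
iter 2: (stable)
  S: {b}  A: {b}

FIRST(A) = ["b"]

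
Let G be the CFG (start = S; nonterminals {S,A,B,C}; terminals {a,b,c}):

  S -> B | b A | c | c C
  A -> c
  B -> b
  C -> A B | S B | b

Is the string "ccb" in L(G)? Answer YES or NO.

CNF form of G:
  S -> T0 A | T1 C | b | c
  A -> c
  B -> b
  C -> A B | S B | b
  T0 -> b
  T1 -> c

CYK fill:
  [0..0]={A,S,T1}  "c"  orig:{A,S}
  [1..1]={A,S,T1}  "c"  orig:{A,S}
  [2..2]={B,C,S,T0}  "b"  orig:{B,C,S}
  [0..1]=∅  "cc"
  [1..2]={C,S}  "cb"
  [0..2]={S}  "ccb"

S ∈ T[0,2] ⇒ YES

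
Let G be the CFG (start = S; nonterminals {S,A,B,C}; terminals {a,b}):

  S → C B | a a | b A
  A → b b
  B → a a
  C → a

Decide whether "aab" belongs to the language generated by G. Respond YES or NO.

Convert to CNF:
  S -> C B | T0 A | T1 T1
  A -> T0 T0
  B -> T1 T1
  C -> a
  T0 -> b
  T1 -> a

CYK fill:
  [0..0]={C,T1}  "a"  orig:{C}
  [1..1]={C,T1}  "a"  orig:{C}
  [2..2]={T0}  "b"  orig:{}
  [0..1]={B,S}  "aa"
  [1..2]=∅  "ab"
  [0..2]=∅  "aab"

S ∉ T[0,2] ⇒ NO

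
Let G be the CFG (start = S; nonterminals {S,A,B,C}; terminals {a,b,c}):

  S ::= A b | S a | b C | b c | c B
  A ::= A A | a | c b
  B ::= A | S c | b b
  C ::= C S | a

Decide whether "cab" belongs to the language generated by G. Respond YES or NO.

CNF form of G:
  S -> A T1 | S T2 | T0 B | T1 C | T1 T0
  A -> A A | T0 T1 | a
  B -> A A | S T0 | T0 T1 | T1 T1 | a
  C -> C S | a
  T0 -> c
  T1 -> b
  T2 -> a

CYK fill:
  cell(0,0) c: {T0}  orig:{}
  cell(1,1) a: {A,B,C,T2}  orig:{A,B,C}
  cell(2,2) b: {T1}  orig:{}
  cell(0,1) ca: {S}
  cell(1,2) ab: {S}
  cell(0,2) cab: ∅

S ∉ T[0,2] ⇒ NO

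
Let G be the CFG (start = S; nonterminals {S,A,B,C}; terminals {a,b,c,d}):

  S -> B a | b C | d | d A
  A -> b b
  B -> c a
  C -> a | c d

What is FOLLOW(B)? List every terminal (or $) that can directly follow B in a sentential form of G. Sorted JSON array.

Compute FIRST by fixpoint:
pass 1:
  A via A→b b: +{b}
  B via B→c a: +{c}
  C via C→a: +{a}
  C via C→c d: +{c}
  S via S→B a: +{c}
  S via S→b C: +{b}
  S via S→d: +{d}
  S: {b,c,d}  A: {b}  B: {c}  C: {a,c}
pass 2: — fixpoint
  S: {b,c,d}  A: {b}  B: {c}  C: {a,c}

FOLLOW iteration:
seed FOLLOW(S) with $
round 1:
  S→B a: FOLLOW(B) ⊇ FIRST(a) = {a}; new: +{a}
  S→b C: FOLLOW(C) ⊇ FOLLOW(S) ⊇ {$}; new: +{$}
  S→d A: FOLLOW(A) ⊇ FOLLOW(S) ⊇ {$}; new: +{$}
  S: {$}  A: {$}  B: {a}  C: {$}
round 2: (no change)
  S: {$}  A: {$}  B: {a}  C: {$}

FOLLOW(B) = ["a"]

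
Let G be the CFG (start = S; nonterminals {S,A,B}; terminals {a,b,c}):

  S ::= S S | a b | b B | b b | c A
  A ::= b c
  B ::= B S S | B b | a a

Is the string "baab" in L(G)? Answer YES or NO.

Convert to CNF:
  S -> S S | T0 B | T0 T0 | T1 A | T2 T0
  A -> T0 T1
  B -> B T0 | B X3 | T2 T2
  T0 -> b
  T1 -> c
  T2 -> a
  X3 -> S S

CYK table (by increasing span):
  cell(0,0) b: {T0}  orig:{}
  cell(1,1) a: {T2}  orig:{}
  cell(2,2) a: {T2}  orig:{}
  cell(3,3) b: {T0}  orig:{}
  cell(0,1) ba: ∅
  cell(1,2) aa: {B}
  cell(2,3) ab: {S}
  cell(0,2) baa: {S}
  cell(1,3) aab: {B}
  cell(0,3) baab: {S}

S ∈ T[0,3] ⇒ YES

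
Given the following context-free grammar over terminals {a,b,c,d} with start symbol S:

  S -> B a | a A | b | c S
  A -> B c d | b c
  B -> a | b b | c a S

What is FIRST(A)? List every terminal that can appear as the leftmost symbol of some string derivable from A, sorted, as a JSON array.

Compute FIRST by fixpoint:
iter 1:
  A via A→b c: +{b}
  B via B→a: +{a}
  B via B→b b: +{b}
  B via B→c a S: +{c}
  S via S→B a: +{a,b,c}
  FIRST(S)={a,b,c}  FIRST(A)={b}  FIRST(B)={a,b,c}
iter 2:
  A via A→B c d: +{a,c}
  FIRST(S)={a,b,c}  FIRST(A)={a,b,c}  FIRST(B)={a,b,c}
iter 3: done
  FIRST(S)={a,b,c}  FIRST(A)={a,b,c}  FIRST(B)={a,b,c}

FIRST(A) = ["a", "b", "c"]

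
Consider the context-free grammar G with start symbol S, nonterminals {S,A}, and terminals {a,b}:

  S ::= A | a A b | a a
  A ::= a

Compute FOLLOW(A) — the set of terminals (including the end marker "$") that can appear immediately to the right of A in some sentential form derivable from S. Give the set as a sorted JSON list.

Compute FIRST by fixpoint:
pass 1:
  A via A→a: +{a}
  S via S→A: +{a}
  S: {a}  A: {a}
pass 2: done
  S: {a}  A: {a}

Compute FOLLOW by fixpoint:
seed FOLLOW(S) with $
pass 1:
  S→A: FOLLOW(A) ⊇ FOLLOW(S) ⊇ {$}; new: +{$}
  S→a A b: FOLLOW(A) ⊇ FIRST(b) = {b}; new: +{b}
  FOLLOW[S]={$}  FOLLOW[A]={$,b}
pass 2: (stable)
  FOLLOW[S]={$}  FOLLOW[A]={$,b}

FOLLOW(A) = ["$", "b"]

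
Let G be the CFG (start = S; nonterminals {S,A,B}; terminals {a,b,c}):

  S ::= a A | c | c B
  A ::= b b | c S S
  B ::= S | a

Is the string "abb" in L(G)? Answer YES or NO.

Convert to CNF:
  S -> T1 B | T2 A | c
  A -> T0 T0 | T1 X3
  B -> T1 B | T2 A | a | c
  T0 -> b
  T1 -> c
  T2 -> a
  X3 -> S S

CYK table (by increasing span):
  T[0,0] 'a' = {B,T2}  orig:{B}
  T[1,1] 'b' = {T0}  orig:{}
  T[2,2] 'b' = {T0}  orig:{}
  T[0,1] 'ab' = ∅
  T[1,2] 'bb' = {A}
  T[0,2] 'abb' = {B,S}

S ∈ T[0,2] ⇒ YES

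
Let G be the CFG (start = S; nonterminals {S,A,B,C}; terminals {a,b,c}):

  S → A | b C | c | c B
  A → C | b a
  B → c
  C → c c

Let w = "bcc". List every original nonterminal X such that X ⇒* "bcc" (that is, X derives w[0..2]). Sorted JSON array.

Convert to CNF:
  S -> T0 C | T0 T1 | T2 B | T2 T2 | c
  A -> T0 T1 | T2 T2
  B -> c
  C -> T2 T2
  T0 -> b
  T1 -> a
  T2 -> c

Fill CYK table bottom-up — only the sub-triangle for w[0..2]:
  cell(0,0) b: {T0}  orig:{}
  cell(1,1) c: {B,S,T2}  orig:{B,S}
  cell(2,2) c: {B,S,T2}  orig:{B,S}
  cell(0,1) bc: ∅
  cell(1,2) cc: {A,C,S}
  cell(0,2) bcc: {S}

Original NTs in T[0,2] deriving "bcc": ["S"]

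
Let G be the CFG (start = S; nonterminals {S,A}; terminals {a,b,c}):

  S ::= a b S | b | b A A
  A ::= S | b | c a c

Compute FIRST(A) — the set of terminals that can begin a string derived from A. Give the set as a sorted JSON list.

FIRST iteration:
[1]
  A via A→b: +{b}
  A via A→c a c: +{c}
  S via S→a b S: +{a}
  S via S→b: +{b}
  S: {a,b}  A: {b,c}
[2]
  A via A→S: +{a}
  S: {a,b}  A: {a,b,c}
[3] done
  S: {a,b}  A: {a,b,c}

FIRST(A) = ["a", "b", "c"]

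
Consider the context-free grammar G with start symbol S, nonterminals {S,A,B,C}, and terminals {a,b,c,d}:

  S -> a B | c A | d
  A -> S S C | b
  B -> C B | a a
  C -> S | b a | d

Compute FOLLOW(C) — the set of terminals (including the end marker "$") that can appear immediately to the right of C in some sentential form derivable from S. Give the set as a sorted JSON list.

FIRST iteration:
pass 1:
  A via A→b: +{b}
  B via B→a a: +{a}
  C via C→b a: +{b}
  C via C→d: +{d}
  S via S→a B: +{a}
  S via S→c A: +{c}
  S via S→d: +{d}
  FIRST[S]={a,c,d}  FIRST[A]={b}  FIRST[B]={a}  FIRST[C]={b,d}
pass 2:
  A via A→S S C: +{a,c,d}
  B via B→C B: +{b,d}
  C via C→S: +{a,c}
  FIRST[S]={a,c,d}  FIRST[A]={a,b,c,d}  FIRST[B]={a,b,d}  FIRST[C]={a,b,c,d}
pass 3:
  B via B→C B: +{c}
  FIRST[S]={a,c,d}  FIRST[A]={a,b,c,d}  FIRST[B]={a,b,c,d}  FIRST[C]={a,b,c,d}
pass 4: (no change)
  FIRST[S]={a,c,d}  FIRST[A]={a,b,c,d}  FIRST[B]={a,b,c,d}  FIRST[C]={a,b,c,d}

FOLLOW iteration:
seed FOLLOW(S) with $
round 1:
  A→S S C: FOLLOW(S) ⊇ FIRST(S) = {a,c,d}; new: +{a,c,d}
  A→S S C: FOLLOW(S) ⊇ FIRST(C) = {a,b,c,d}; new: +{b}
  B→C B: FOLLOW(C) ⊇ FIRST(B) = {a,b,c,d}; new: +{a,b,c,d}
  S→a B: FOLLOW(B) ⊇ FOLLOW(S) ⊇ {$,a,b,c,d}; new: +{$,a,b,c,d}
  S→c A: FOLLOW(A) ⊇ FOLLOW(S) ⊇ {$,a,b,c,d}; new: +{$,a,b,c,d}
  S: {$,a,b,c,d}  A: {$,a,b,c,d}  B: {$,a,b,c,d}  C: {a,b,c,d}
round 2:
  A→S S C: FOLLOW(C) ⊇ FOLLOW(A) ⊇ {$,a,b,c,d}; new: +{$}
  S: {$,a,b,c,d}  A: {$,a,b,c,d}  B: {$,a,b,c,d}  C: {$,a,b,c,d}
round 3: (stable)
  S: {$,a,b,c,d}  A: {$,a,b,c,d}  B: {$,a,b,c,d}  C: {$,a,b,c,d}

FOLLOW(C) = ["$", "a", "b", "c", "d"]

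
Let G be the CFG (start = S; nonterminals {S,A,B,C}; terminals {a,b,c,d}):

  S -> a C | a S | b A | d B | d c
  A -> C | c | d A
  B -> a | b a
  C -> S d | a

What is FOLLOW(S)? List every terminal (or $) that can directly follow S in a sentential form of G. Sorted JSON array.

FIRST sets, iterate to fixpoint:
round 1:
  A via A→c: +{c}
  A via A→d A: +{d}
  B via B→a: +{a}
  B via B→b a: +{b}
  C via C→a: +{a}
  S via S→a C: +{a}
  S via S→b A: +{b}
  S via S→d B: +{d}
  S: {a,b,d}  A: {c,d}  B: {a,b}  C: {a}
round 2:
  A via A→C: +{a}
  C via C→S d: +{b,d}
  S: {a,b,d}  A: {a,c,d}  B: {a,b}  C: {a,b,d}
round 3:
  A via A→C: +{b}
  S: {a,b,d}  A: {a,b,c,d}  B: {a,b}  C: {a,b,d}
round 4: (no change)
  S: {a,b,d}  A: {a,b,c,d}  B: {a,b}  C: {a,b,d}

FOLLOW sets:
initialize: $ ∈ FOLLOW(S)
[1]
  C→S d: FOLLOW(S) ⊇ FIRST(d) = {d}; new: +{d}
  S→a C: FOLLOW(C) ⊇ FOLLOW(S) ⊇ {$,d}; new: +{$,d}
  S→b A: FOLLOW(A) ⊇ FOLLOW(S) ⊇ {$,d}; new: +{$,d}
  S→d B: FOLLOW(B) ⊇ FOLLOW(S) ⊇ {$,d}; new: +{$,d}
  S: {$,d}  A: {$,d}  B: {$,d}  C: {$,d}
[2] done
  S: {$,d}  A: {$,d}  B: {$,d}  C: {$,d}

FOLLOW(S) = ["$", "d"]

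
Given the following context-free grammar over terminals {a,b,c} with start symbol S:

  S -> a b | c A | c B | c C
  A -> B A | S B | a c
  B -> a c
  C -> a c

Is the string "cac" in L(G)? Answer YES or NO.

Convert to CNF:
  S -> T0 T2 | T1 A | T1 B | T1 C
  A -> B A | S B | T0 T1
  B -> T0 T1
  C -> T0 T1
  T0 -> a
  T1 -> c
  T2 -> b

CYK table (by increasing span):
  [0..0]={T1}  "c"  orig:{}
  [1..1]={T0}  "a"  orig:{}
  [2..2]={T1}  "c"  orig:{}
  [0..1]=∅  "ca"
  [1..2]={A,B,C}  "ac"
  [0..2]={S}  "cac"

S ∈ T[0,2] ⇒ YES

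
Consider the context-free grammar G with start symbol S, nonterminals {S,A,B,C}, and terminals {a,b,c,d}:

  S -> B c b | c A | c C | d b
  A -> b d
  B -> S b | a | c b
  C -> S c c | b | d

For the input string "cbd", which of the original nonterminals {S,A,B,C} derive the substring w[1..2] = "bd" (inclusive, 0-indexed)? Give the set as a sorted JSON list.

CNF form of G:
  S -> B X4 | T1 T0 | T2 A | T2 C
  A -> T0 T1
  B -> S T0 | T2 T0 | a
  C -> S X3 | b | d
  T0 -> b
  T1 -> d
  T2 -> c
  X3 -> T2 T2
  X4 -> T2 T0

CYK table (by increasing span) (cells [i..j] with 1 ≤ i ≤ j ≤ 2 only):
  T[1,1] 'b' = {C,T0}  orig:{C}
  T[2,2] 'd' = {C,T1}  orig:{C}
  T[1,2] 'bd' = {A}

Original NTs in T[1,2] deriving "bd": ["A"]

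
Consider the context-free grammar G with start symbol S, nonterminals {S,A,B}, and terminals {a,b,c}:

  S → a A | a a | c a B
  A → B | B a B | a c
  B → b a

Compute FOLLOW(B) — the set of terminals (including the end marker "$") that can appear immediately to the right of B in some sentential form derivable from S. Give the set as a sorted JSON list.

FIRST sets, iterate to fixpoint:
round 1:
  A via A→a c: +{a}
  B via B→b a: +{b}
  S via S→a A: +{a}
  S via S→c a B: +{c}
  FIRST(S)={a,c}  FIRST(A)={a}  FIRST(B)={b}
round 2:
  A via A→B: +{b}
  FIRST(S)={a,c}  FIRST(A)={a,b}  FIRST(B)={b}
round 3: (stable)
  FIRST(S)={a,c}  FIRST(A)={a,b}  FIRST(B)={b}

FOLLOW iteration:
FOLLOW(S) := {$}
iter 1:
  A→B a B: FOLLOW(B) ⊇ FIRST(a) = {a}; new: +{a}
  S→a A: FOLLOW(A) ⊇ FOLLOW(S) ⊇ {$}; new: +{$}
  S→c a B: FOLLOW(B) ⊇ FOLLOW(S) ⊇ {$}; new: +{$}
  FOLLOW[S]={$}  FOLLOW[A]={$}  FOLLOW[B]={$,a}
iter 2: (stable)
  FOLLOW[S]={$}  FOLLOW[A]={$}  FOLLOW[B]={$,a}

FOLLOW(B) = ["$", "a"]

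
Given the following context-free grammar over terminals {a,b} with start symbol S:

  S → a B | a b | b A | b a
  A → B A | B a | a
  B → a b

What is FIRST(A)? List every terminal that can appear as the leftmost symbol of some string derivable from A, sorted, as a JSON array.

FIRST sets, iterate to fixpoint:
pass 1:
  A via A→a: +{a}
  B via B→a b: +{a}
  S via S→a B: +{a}
  S via S→b A: +{b}
  S: {a,b}  A: {a}  B: {a}
pass 2: (stable)
  S: {a,b}  A: {a}  B: {a}

FIRST(A) = ["a"]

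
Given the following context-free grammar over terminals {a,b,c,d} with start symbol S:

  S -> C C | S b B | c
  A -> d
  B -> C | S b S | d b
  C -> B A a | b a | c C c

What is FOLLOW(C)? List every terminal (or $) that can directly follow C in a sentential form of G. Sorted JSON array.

Compute FIRST by fixpoint:
iter 1:
  A via A→d: +{d}
  B via B→d b: +{d}
  C via C→B A a: +{d}
  C via C→b a: +{b}
  C via C→c C c: +{c}
  S via S→C C: +{b,c,d}
  S: {b,c,d}  A: {d}  B: {d}  C: {b,c,d}
iter 2:
  B via B→C: +{b,c}
  S: {b,c,d}  A: {d}  B: {b,c,d}  C: {b,c,d}
iter 3: (no change)
  S: {b,c,d}  A: {d}  B: {b,c,d}  C: {b,c,d}

FOLLOW sets:
FOLLOW(S) := {$}
round 1:
  B→S b S: FOLLOW(S) ⊇ FIRST(b) = {b}; new: +{b}
  C→B A a: FOLLOW(B) ⊇ FIRST(A) = {d}; new: +{d}
  C→B A a: FOLLOW(A) ⊇ FIRST(a) = {a}; new: +{a}
  C→c C c: FOLLOW(C) ⊇ FIRST(c) = {c}; new: +{c}
  S→C C: FOLLOW(C) ⊇ FIRST(C) = {b,c,d}; new: +{b,d}
  S→C C: FOLLOW(C) ⊇ FOLLOW(S) ⊇ {$,b}; new: +{$}
  S→S b B: FOLLOW(B) ⊇ FOLLOW(S) ⊇ {$,b}; new: +{$,b}
  FOLLOW(S)={$,b}  FOLLOW(A)={a}  FOLLOW(B)={$,b,d}  FOLLOW(C)={$,b,c,d}
round 2:
  B→S b S: FOLLOW(S) ⊇ FOLLOW(B) ⊇ {$,b,d}; new: +{d}
  FOLLOW(S)={$,b,d}  FOLLOW(A)={a}  FOLLOW(B)={$,b,d}  FOLLOW(C)={$,b,c,d}
round 3: — fixpoint
  FOLLOW(S)={$,b,d}  FOLLOW(A)={a}  FOLLOW(B)={$,b,d}  FOLLOW(C)={$,b,c,d}

FOLLOW(C) = ["$", "b", "c", "d"]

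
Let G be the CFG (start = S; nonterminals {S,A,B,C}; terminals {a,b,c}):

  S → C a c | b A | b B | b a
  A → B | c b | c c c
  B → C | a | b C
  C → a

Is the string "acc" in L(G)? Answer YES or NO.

CNF form of G:
  S -> C X4 | T0 A | T0 B | T0 T2
  A -> T0 C | T1 T0 | T1 X3 | a
  B -> T0 C | a
  C -> a
  T0 -> b
  T1 -> c
  T2 -> a
  X3 -> T1 T1
  X4 -> T2 T1

CYK table (by increasing span):
  [0..0]={A,B,C,T2}  "a"  orig:{A,B,C}
  [1..1]={T1}  "c"  orig:{}
  [2..2]={T1}  "c"  orig:{}
  [0..1]={X4}  "ac"  orig:{}
  [1..2]={X3}  "cc"  orig:{}
  [0..2]=∅  "acc"

S ∉ T[0,2] ⇒ NO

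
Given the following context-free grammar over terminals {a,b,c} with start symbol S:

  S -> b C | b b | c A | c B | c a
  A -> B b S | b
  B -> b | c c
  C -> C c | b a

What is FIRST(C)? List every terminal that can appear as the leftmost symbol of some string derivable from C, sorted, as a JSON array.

FIRST iteration:
pass 1:
  A via A→b: +{b}
  B via B→b: +{b}
  B via B→c c: +{c}
  C via C→b a: +{b}
  S via S→b C: +{b}
  S via S→c A: +{c}
  S: {b,c}  A: {b}  B: {b,c}  C: {b}
pass 2:
  A via A→B b S: +{c}
  S: {b,c}  A: {b,c}  B: {b,c}  C: {b}
pass 3: (no change)
  S: {b,c}  A: {b,c}  B: {b,c}  C: {b}

FIRST(C) = ["b"]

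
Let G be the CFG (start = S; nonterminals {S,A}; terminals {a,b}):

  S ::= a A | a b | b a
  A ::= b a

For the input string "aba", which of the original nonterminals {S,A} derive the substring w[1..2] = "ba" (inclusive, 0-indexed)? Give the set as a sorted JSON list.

Convert to CNF:
  S -> T0 T1 | T1 A | T1 T0
  A -> T0 T1
  T0 -> b
  T1 -> a

CYK table (by increasing span) — only the sub-triangle for w[1..2]:
  [1..1]={T0}  "b"  orig:{}
  [2..2]={T1}  "a"  orig:{}
  [1..2]={A,S}  "ba"

Original NTs in T[1,2] deriving "ba": ["A", "S"]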